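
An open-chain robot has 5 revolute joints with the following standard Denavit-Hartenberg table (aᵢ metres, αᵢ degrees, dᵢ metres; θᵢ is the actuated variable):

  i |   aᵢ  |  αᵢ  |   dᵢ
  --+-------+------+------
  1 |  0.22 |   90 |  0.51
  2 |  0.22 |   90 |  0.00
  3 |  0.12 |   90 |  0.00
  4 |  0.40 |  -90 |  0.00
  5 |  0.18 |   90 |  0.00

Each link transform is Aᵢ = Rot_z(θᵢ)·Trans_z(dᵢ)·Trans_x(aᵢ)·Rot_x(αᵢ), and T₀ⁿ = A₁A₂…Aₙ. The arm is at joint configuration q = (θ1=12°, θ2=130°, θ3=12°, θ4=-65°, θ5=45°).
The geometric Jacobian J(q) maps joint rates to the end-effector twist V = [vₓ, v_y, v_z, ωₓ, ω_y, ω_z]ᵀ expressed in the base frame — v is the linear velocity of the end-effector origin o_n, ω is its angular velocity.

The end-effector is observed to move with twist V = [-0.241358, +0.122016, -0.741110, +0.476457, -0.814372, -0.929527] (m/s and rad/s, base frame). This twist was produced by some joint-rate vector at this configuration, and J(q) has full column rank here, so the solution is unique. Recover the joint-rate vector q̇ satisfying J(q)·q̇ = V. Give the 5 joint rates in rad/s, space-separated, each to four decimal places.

-0.1930 0.9140 0.1000 -0.1390 -0.8190

o_n = [-0.4347, -0.2926, 0.6080]
J₁: ẑ×o_n = [0.2926, -0.4347, 0.0000], ω = ẑ
J2: z=[0.2079, -0.9781, 0.0000] o=[0.2152, 0.0457, 0.5100] → [-0.0958, -0.0204, -0.7060, 0.2079, -0.9781, 0.0000]
J3: z=[0.7493, 0.1593, 0.6428] o=[0.0769, 0.0163, 0.6785] → [0.1873, -0.2760, -0.1500, 0.7493, 0.1593, 0.6428]
J4: z=[-0.3341, 0.9290, 0.1593] o=[0.0083, -0.0238, 0.7684] → [-0.1063, -0.1242, 0.5013, -0.3341, 0.9290, 0.1593]
J5: z=[-0.2015, -0.2355, 0.9508] o=[-0.3600, -0.1380, 0.6621] → [0.1597, -0.0819, 0.0136, -0.2015, -0.2355, 0.9508]
q̇ = J⁺·V = [-0.1930, 0.9140, 0.1000, -0.1390, -0.8190]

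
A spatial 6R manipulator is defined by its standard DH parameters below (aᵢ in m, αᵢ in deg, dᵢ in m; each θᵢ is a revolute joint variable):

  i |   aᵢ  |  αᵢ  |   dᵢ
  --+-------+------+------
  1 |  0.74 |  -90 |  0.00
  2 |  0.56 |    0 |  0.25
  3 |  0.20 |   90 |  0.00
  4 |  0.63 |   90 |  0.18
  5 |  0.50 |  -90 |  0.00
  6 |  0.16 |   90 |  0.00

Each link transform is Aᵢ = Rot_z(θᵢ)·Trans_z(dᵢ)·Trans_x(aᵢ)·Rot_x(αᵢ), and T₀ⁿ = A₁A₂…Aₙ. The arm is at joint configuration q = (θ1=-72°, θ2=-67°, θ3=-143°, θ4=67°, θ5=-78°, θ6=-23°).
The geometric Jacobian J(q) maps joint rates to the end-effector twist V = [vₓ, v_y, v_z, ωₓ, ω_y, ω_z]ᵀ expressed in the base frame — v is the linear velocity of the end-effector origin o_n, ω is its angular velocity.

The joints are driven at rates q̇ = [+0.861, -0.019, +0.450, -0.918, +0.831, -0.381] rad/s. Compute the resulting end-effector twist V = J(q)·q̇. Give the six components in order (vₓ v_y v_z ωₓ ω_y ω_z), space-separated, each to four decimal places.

o_n = [0.9613, 0.0490, 0.6298]
J₁: ẑ×o_n = [-0.0490, 0.9613, 0.0000], ω = ẑ
J2: z=[0.9511, 0.3090, 0.0000] o=[0.2287, -0.7038, 0.0000] → [0.1946, -0.5989, 0.4895, 0.9511, 0.3090, 0.0000]
J3: z=[0.9511, 0.3090, 0.0000] o=[0.5341, -0.8346, 0.5155] → [0.0353, -0.1087, 0.7083, 0.9511, 0.3090, 0.0000]
J4: z=[0.1545, -0.4755, -0.8660] o=[0.4805, -0.6699, 0.4155] → [0.5207, -0.4495, 0.3397, 0.1545, -0.4755, -0.8660]
J5: z=[-0.6179, 0.6374, -0.4603] o=[0.9940, -0.3735, 0.1365] → [0.5089, 0.3199, -0.2402, -0.6179, 0.6374, -0.4603]
J6: z=[0.7862, 0.4942, -0.3712] o=[0.9986, -0.0779, 0.5398] → [0.0916, -0.0569, 0.1182, 0.7862, 0.4942, -0.3712]
V = J·q̇ = [-0.1200, 1.4902, -0.2471, -0.5450, 0.9111, 1.4150]

-0.1200 1.4902 -0.2471 -0.5450 0.9111 1.4150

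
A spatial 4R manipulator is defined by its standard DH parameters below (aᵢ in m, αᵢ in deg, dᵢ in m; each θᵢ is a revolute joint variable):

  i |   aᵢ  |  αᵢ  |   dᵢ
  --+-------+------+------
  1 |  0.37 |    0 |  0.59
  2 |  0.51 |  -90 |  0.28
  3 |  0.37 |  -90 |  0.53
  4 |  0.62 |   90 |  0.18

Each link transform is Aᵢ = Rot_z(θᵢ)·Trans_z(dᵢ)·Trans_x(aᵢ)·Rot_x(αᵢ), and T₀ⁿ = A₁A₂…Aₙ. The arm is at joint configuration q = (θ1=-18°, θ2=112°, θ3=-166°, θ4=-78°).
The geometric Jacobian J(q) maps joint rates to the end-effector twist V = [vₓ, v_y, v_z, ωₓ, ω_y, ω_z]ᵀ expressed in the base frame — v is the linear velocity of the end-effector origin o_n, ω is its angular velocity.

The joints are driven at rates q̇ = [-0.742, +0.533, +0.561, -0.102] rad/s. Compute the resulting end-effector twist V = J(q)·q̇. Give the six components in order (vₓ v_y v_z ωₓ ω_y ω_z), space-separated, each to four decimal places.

o_n = [-0.7866, -0.1243, 1.1653]
J₁: ẑ×o_n = [0.1243, -0.7866, 0.0000], ω = ẑ
J2: z=[0.0000, 0.0000, 1.0000] o=[0.3519, -0.1143, 0.5900] → [0.0100, -1.1385, 0.0000, 0.0000, 0.0000, 1.0000]
J3: z=[-0.9976, -0.0698, 0.0000] o=[0.3163, 0.3944, 0.8700] → [-0.0206, 0.2946, 0.4405, -0.9976, -0.0698, 0.0000]
J4: z=[-0.0169, 0.2413, 0.9703] o=[-0.1874, -0.0007, 0.9595] → [0.1696, -0.5780, 0.1467, -0.0169, 0.2413, 0.9703]
V = J·q̇ = [-0.1158, 0.2011, 0.2322, -0.5579, -0.0637, -0.3080]

-0.1158 0.2011 0.2322 -0.5579 -0.0637 -0.3080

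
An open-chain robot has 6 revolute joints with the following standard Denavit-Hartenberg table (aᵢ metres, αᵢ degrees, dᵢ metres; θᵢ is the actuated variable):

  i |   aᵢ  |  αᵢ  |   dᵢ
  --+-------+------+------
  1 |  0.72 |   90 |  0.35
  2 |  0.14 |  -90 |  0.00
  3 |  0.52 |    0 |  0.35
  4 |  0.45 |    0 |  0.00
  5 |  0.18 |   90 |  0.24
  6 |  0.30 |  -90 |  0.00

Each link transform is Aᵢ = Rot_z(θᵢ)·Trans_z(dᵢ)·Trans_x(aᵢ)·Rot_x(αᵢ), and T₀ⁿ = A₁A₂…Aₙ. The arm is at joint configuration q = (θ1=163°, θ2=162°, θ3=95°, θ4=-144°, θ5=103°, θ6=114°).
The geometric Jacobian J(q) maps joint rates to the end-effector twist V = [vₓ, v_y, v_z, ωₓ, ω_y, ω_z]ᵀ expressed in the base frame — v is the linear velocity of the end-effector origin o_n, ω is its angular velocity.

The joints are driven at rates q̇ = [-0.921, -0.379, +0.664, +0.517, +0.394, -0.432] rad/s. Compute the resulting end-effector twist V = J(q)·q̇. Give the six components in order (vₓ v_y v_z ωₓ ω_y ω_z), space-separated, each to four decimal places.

o_n = [-0.1135, -0.2009, -0.3408]
J₁: ẑ×o_n = [0.2009, -0.1135, 0.0000], ω = ẑ
J2: z=[0.2924, 0.9563, 0.0000] o=[-0.6885, 0.2105, 0.3500] → [-0.6606, 0.2020, -0.6702, 0.2924, 0.9563, 0.0000]
J3: z=[0.2955, -0.0903, -0.9511] o=[-0.5612, 0.1716, 0.3933] → [-0.2879, -0.2089, -0.0696, 0.2955, -0.0903, -0.9511]
J4: z=[0.2955, -0.0903, -0.9511] o=[-0.6505, -0.3428, 0.0464] → [0.1699, -0.3963, 0.0905, 0.2955, -0.0903, -0.9511]
J5: z=[0.2955, -0.0903, -0.9511] o=[-0.2826, -0.1001, 0.1376] → [-0.0526, -0.0195, -0.0145, 0.2955, -0.0903, -0.9511]
J6: z=[0.9077, 0.3371, 0.2500] o=[-0.1581, -0.2905, -0.0579] → [-0.1177, 0.2679, 0.0663, 0.9077, 0.3371, 0.2500]
V = J·q̇ = [-0.0079, -0.4391, 0.2202, -0.0375, -0.6504, -2.5269]

-0.0079 -0.4391 0.2202 -0.0375 -0.6504 -2.5269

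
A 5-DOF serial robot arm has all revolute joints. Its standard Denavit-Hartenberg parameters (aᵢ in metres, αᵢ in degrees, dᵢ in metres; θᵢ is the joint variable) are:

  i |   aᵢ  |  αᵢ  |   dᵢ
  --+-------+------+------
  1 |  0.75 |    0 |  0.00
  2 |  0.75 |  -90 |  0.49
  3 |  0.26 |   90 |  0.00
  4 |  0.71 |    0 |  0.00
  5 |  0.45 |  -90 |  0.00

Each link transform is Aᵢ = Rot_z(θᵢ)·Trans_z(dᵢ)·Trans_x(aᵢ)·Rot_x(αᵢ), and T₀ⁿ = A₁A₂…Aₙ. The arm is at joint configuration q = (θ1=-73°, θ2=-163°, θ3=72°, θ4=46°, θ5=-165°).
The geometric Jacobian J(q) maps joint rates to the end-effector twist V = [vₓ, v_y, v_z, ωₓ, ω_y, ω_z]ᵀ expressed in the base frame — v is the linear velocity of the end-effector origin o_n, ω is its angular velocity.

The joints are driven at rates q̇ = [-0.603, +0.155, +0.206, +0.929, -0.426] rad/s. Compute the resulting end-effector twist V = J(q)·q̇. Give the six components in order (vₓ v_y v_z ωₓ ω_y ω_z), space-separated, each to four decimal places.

o_n = [-0.3897, -0.0239, -0.0189]
J₁: ẑ×o_n = [0.0239, -0.3897, 0.0000], ω = ẑ
J2: z=[0.0000, 0.0000, 1.0000] o=[0.2193, -0.7172, 0.0000] → [-0.6933, -0.6090, 0.0000, 0.0000, 0.0000, 1.0000]
J3: z=[-0.8290, -0.5592, 0.0000] o=[-0.2001, -0.0955, 0.4900] → [0.2845, -0.4219, -0.1653, -0.8290, -0.5592, 0.0000]
J4: z=[-0.5318, 0.7885, 0.3090] o=[-0.2450, -0.0288, 0.2427] → [-0.2078, -0.1838, 0.1114, -0.5318, 0.7885, 0.3090]
J5: z=[-0.5318, 0.7885, 0.3090] o=[-0.7537, -0.1881, -0.2263] → [0.1129, 0.2228, -0.3743, -0.5318, 0.7885, 0.3090]
V = J·q̇ = [-0.3044, -0.2120, 0.2289, -0.4383, 0.2814, -0.2926]

-0.3044 -0.2120 0.2289 -0.4383 0.2814 -0.2926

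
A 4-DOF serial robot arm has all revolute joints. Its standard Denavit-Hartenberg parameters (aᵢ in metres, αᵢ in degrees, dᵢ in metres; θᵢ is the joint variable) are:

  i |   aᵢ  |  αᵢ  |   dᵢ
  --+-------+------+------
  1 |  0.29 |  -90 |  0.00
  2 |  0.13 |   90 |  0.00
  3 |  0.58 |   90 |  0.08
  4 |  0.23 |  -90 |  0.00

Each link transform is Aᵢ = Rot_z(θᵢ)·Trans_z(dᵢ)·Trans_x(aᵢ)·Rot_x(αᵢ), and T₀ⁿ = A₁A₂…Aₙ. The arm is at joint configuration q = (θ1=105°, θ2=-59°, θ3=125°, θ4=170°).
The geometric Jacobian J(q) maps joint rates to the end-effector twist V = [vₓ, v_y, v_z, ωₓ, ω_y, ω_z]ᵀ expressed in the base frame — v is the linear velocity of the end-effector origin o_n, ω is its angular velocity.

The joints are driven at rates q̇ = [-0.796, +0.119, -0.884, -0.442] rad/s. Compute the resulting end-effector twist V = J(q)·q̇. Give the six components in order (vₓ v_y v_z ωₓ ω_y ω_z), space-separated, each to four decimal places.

-0.1422 0.2427 0.2790 -0.0179 0.5866 -1.5616

o_n = [-0.3184, 0.0697, -0.0006]
J₁: ẑ×o_n = [-0.0697, -0.3184, 0.0000], ω = ẑ
J2: z=[-0.9659, -0.2588, 0.0000] o=[-0.0751, 0.2801, 0.0000] → [0.0002, -0.0006, 0.1403, -0.9659, -0.2588, 0.0000]
J3: z=[0.2219, -0.8280, 0.5150] o=[-0.0924, 0.3448, 0.1114] → [0.2344, -0.0916, -0.2482, 0.2219, -0.8280, 0.5150]
J4: z=[-0.6632, 0.2591, 0.7022] o=[-0.4892, -0.0099, -0.1325] → [-0.0217, 0.2074, -0.0970, -0.6632, 0.2591, 0.7022]
V = J·q̇ = [-0.1422, 0.2427, 0.2790, -0.0179, 0.5866, -1.5616]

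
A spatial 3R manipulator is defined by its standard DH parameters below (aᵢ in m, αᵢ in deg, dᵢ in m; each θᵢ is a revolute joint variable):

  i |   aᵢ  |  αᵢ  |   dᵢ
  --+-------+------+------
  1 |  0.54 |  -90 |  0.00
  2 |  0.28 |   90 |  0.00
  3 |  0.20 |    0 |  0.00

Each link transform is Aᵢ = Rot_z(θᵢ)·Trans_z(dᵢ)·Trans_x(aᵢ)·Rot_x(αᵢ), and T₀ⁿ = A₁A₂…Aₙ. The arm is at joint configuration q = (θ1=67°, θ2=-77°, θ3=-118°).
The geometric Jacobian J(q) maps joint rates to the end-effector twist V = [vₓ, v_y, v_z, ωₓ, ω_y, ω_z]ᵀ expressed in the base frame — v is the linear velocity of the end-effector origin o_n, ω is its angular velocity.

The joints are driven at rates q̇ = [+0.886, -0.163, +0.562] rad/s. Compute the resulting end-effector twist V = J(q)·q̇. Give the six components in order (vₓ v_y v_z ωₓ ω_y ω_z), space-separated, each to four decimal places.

o_n = [0.3899, 0.4666, 0.1813]
J₁: ẑ×o_n = [-0.4666, 0.3899, 0.0000], ω = ẑ
J2: z=[-0.9205, 0.3907, 0.0000] o=[0.2110, 0.4971, 0.0000] → [0.0709, 0.1669, -0.0419, -0.9205, 0.3907, 0.0000]
J3: z=[-0.3807, -0.8969, 0.2250] o=[0.2356, 0.5551, 0.2728] → [0.1020, -0.0001, 0.1721, -0.3807, -0.8969, 0.2250]
V = J·q̇ = [-0.3677, 0.3182, 0.1035, -0.0639, -0.5678, 1.0124]

-0.3677 0.3182 0.1035 -0.0639 -0.5678 1.0124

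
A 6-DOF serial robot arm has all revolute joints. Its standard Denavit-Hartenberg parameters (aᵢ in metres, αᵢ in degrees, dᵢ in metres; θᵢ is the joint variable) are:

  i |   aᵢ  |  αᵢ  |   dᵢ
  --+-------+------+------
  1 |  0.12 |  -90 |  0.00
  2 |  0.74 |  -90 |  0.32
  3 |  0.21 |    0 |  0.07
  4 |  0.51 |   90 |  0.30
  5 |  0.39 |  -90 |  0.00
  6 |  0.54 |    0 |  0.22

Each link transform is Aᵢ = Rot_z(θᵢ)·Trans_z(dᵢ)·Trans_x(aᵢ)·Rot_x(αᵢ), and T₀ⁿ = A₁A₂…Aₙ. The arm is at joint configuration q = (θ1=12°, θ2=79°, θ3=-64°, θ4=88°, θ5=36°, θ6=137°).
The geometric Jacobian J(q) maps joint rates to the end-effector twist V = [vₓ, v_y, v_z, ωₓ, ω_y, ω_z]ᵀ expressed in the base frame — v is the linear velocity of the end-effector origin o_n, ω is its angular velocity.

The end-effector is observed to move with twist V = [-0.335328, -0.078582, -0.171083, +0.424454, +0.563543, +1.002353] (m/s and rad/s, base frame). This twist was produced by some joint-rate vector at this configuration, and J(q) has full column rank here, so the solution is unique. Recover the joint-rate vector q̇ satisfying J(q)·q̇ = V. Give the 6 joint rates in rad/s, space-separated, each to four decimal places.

0.8570 0.3790 0.0920 -0.7410 0.0600 0.1220

o_n = [-0.2184, -0.0269, -1.1115]
J₁: ẑ×o_n = [0.0269, -0.2184, 0.0000], ω = ẑ
J2: z=[-0.2079, 0.9781, 0.0000] o=[0.1174, 0.0249, 0.0000] → [-1.0873, -0.2311, 0.3392, -0.2079, 0.9781, 0.0000]
J3: z=[-0.9602, -0.2041, -0.1908] o=[0.1890, 0.3673, -0.7264] → [0.0034, -0.2921, 0.2954, -0.9602, -0.2041, -0.1908]
J4: z=[-0.9602, -0.2041, -0.1908] o=[0.0997, 0.5413, -0.8301] → [-0.0510, -0.2095, 0.4807, -0.9602, -0.2041, -0.1908]
J5: z=[-0.1140, 0.9097, -0.3993] o=[-0.0583, 0.2957, -1.3447] → [0.0833, 0.0905, 0.1824, -0.1140, 0.9097, -0.3993]
J6: z=[-0.9267, 0.0474, 0.3727] o=[-0.1979, 0.1348, -1.6714] → [0.0868, 0.5112, 0.1508, -0.9267, 0.0474, 0.3727]
q̇ = J⁺·V = [0.8570, 0.3790, 0.0920, -0.7410, 0.0600, 0.1220]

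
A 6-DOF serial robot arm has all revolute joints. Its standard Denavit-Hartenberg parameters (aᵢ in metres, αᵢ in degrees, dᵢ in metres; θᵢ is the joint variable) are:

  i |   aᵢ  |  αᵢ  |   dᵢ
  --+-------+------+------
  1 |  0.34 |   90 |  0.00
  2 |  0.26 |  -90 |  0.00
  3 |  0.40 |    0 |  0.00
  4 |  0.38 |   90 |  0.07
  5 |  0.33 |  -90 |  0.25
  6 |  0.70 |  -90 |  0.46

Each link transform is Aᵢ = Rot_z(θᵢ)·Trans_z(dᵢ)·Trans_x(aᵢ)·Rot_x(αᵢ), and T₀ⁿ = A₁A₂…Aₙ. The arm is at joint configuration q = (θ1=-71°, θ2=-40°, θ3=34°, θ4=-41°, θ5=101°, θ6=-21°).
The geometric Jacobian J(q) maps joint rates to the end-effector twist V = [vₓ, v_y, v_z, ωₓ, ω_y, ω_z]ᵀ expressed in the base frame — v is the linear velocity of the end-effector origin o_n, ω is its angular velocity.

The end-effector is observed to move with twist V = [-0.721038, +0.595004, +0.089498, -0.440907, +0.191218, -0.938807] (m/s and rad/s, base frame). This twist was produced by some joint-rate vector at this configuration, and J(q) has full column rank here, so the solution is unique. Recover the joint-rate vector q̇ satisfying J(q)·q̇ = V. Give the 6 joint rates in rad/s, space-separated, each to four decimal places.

-0.6410 -0.1260 0.1960 -0.6330 0.4840 -0.0020

o_n = [0.1485, -1.1741, 0.5503]
J₁: ẑ×o_n = [1.1741, 0.1485, -0.0000], ω = ẑ
J2: z=[-0.9455, -0.3256, 0.0000] o=[0.1107, -0.3215, 0.0000] → [-0.1792, 0.5203, 0.8185, -0.9455, -0.3256, 0.0000]
J3: z=[0.2093, -0.6078, 0.7660] o=[0.1755, -0.5098, -0.1671] → [0.0729, -0.1709, -0.1555, 0.2093, -0.6078, 0.7660]
J4: z=[0.2093, -0.6078, 0.7660] o=[0.4697, -0.6772, -0.3803] → [-0.1849, -0.4408, -0.2992, 0.2093, -0.6078, 0.7660]
J5: z=[-0.9689, -0.2349, 0.0783] o=[0.5347, -1.0080, -0.5691] → [-0.2499, 1.0543, 0.0703, -0.9689, -0.2349, 0.0783]
J6: z=[-0.1698, 0.8606, 0.4801] o=[0.3519, -1.2158, -0.2612] → [0.6784, 0.0401, 0.1680, -0.1698, 0.8606, 0.4801]
q̇ = J⁺·V = [-0.6410, -0.1260, 0.1960, -0.6330, 0.4840, -0.0020]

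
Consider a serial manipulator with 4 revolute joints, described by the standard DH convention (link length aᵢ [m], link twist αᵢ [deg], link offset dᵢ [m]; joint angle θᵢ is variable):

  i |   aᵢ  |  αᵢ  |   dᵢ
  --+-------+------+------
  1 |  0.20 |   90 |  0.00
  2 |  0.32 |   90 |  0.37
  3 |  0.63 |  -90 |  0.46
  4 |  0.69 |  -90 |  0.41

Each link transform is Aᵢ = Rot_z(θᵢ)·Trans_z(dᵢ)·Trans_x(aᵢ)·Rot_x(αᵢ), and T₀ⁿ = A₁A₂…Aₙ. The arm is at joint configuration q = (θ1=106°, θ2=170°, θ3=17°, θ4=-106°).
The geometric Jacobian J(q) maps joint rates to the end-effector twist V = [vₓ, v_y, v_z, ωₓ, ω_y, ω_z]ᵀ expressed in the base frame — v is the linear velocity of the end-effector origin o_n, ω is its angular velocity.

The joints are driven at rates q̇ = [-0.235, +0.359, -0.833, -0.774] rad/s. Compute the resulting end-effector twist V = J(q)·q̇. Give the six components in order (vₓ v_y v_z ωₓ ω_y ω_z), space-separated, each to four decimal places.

o_n = [0.9158, 0.0376, 1.2140]
J₁: ẑ×o_n = [-0.0376, 0.9158, 0.0000], ω = ẑ
J2: z=[0.9613, 0.2756, 0.0000] o=[-0.0551, 0.1923, 0.0000] → [0.3346, -1.1670, -0.4162, 0.9613, 0.2756, 0.0000]
J3: z=[-0.0479, 0.1669, 0.9848] o=[0.3874, -0.0087, 0.0556] → [0.1477, 0.5758, -0.0904, -0.0479, 0.1669, 0.9848]
J4: z=[0.8399, 0.5404, -0.0508] o=[0.7060, -0.4515, 0.6132] → [0.3495, -0.5153, 0.2974, 0.8399, 0.5404, -0.0508]
V = J·q̇ = [-0.2646, -0.7150, -0.3043, -0.2651, -0.4583, -1.0160]

-0.2646 -0.7150 -0.3043 -0.2651 -0.4583 -1.0160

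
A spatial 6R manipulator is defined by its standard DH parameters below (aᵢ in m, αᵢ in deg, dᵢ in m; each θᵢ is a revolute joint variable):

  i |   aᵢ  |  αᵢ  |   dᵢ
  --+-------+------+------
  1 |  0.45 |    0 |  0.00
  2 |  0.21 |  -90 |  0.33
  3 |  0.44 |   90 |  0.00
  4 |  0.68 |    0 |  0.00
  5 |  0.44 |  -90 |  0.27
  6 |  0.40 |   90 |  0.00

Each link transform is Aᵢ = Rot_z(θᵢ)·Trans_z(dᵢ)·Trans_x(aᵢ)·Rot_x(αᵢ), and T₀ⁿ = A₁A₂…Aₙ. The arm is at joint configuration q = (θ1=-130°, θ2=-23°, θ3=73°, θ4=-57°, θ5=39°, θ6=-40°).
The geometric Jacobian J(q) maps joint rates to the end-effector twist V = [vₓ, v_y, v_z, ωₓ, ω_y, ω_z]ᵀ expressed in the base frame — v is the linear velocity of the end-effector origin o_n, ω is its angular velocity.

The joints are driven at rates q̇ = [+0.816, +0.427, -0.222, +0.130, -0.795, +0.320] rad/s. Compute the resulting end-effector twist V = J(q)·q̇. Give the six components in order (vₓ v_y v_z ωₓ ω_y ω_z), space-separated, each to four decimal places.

o_n = [-1.6852, -0.1570, -0.9697]
J₁: ẑ×o_n = [0.1570, -1.6852, 0.0000], ω = ẑ
J2: z=[0.0000, 0.0000, 1.0000] o=[-0.2893, -0.3447, 0.0000] → [-0.1877, -1.3959, 0.0000, 0.0000, 0.0000, 1.0000]
J3: z=[0.4540, -0.8910, 0.0000] o=[-0.4764, -0.4401, 0.3300] → [1.1580, 0.5901, -0.9486, 0.4540, -0.8910, 0.0000]
J4: z=[-0.8521, -0.4342, 0.2924] o=[-0.5910, -0.4985, -0.0908] → [0.2818, -1.0688, -0.7660, -0.8521, -0.4342, 0.2924]
J5: z=[-0.8521, -0.4342, 0.2924] o=[-0.9464, -0.0395, -0.4449] → [0.2622, -0.6631, -0.2206, -0.8521, -0.4342, 0.2924]
J6: z=[0.3513, -0.8884, -0.2955] o=[-1.3472, -0.0911, -0.7662] → [0.1613, 0.1714, -0.3234, 0.3513, -0.8884, -0.2955]
V = J·q̇ = [-0.3293, -1.6591, 0.1829, 0.5782, 0.2022, 0.9540]

-0.3293 -1.6591 0.1829 0.5782 0.2022 0.9540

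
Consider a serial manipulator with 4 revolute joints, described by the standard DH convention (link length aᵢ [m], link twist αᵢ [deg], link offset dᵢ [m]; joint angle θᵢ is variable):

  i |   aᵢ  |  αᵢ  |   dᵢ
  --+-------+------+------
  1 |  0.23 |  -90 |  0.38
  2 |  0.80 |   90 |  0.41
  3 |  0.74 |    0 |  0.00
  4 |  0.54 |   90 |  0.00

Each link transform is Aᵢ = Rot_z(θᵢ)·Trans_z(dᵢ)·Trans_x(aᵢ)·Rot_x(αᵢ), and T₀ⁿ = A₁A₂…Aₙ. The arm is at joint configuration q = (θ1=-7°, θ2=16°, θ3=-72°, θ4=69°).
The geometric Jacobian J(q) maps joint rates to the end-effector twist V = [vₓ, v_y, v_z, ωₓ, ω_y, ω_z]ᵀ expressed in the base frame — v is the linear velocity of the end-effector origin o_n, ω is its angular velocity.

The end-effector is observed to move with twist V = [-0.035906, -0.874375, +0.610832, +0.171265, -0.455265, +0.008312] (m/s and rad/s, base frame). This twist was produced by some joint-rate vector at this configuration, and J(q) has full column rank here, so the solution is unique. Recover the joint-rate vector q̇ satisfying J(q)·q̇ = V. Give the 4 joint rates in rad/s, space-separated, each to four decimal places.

o_n = [1.6850, -0.5314, -0.0522]
J₁: ẑ×o_n = [0.5314, 1.6850, -0.0000], ω = ẑ
J2: z=[0.1219, 0.9925, 0.0000] o=[0.2283, -0.0280, 0.3800] → [-0.4290, 0.0527, -1.5072, 0.1219, 0.9925, 0.0000]
J3: z=[0.2736, -0.0336, 0.9613] o=[1.0415, 0.2852, 0.1595] → [0.7920, 0.6765, -0.2018, 0.2736, -0.0336, 0.9613]
J4: z=[0.2736, -0.0336, 0.9613] o=[1.1739, -0.4401, 0.0965] → [0.0927, 0.5319, -0.0078, 0.2736, -0.0336, 0.9613]
q̇ = J⁺·V = [-0.7780, -0.4310, 0.1670, 0.6510]

-0.7780 -0.4310 0.1670 0.6510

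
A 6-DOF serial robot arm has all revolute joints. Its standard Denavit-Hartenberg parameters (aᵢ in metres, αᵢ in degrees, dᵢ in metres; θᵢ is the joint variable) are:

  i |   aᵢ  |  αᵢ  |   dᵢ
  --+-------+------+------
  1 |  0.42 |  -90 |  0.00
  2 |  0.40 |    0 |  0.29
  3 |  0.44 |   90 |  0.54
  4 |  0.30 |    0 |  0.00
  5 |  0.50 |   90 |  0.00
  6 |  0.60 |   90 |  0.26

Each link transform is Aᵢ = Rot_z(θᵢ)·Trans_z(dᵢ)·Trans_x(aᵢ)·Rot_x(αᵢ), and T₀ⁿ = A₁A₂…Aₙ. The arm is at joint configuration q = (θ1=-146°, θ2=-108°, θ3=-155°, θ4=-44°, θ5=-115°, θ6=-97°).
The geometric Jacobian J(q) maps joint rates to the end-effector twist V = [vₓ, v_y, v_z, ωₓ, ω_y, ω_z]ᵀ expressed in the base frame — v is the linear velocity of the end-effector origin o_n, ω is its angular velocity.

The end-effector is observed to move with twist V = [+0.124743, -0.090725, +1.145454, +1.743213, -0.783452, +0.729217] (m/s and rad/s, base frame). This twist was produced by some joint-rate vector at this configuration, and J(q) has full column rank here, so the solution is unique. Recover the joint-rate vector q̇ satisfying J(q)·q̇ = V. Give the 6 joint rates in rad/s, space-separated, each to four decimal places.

0.4550 1.0000 0.2350 -0.6060 -0.4270 0.4170

o_n = [0.6587, -0.4138, 0.2901]
J₁: ẑ×o_n = [0.4138, 0.6587, -0.0000], ω = ẑ
J2: z=[0.5592, -0.8290, 0.0000] o=[-0.3482, -0.2349, 0.0000] → [-0.2405, -0.1622, 0.7347, 0.5592, -0.8290, 0.0000]
J3: z=[0.5592, -0.8290, 0.0000] o=[-0.0836, -0.4062, 0.3804] → [0.0749, 0.0505, 0.6111, 0.5592, -0.8290, 0.0000]
J4: z=[-0.8229, -0.5550, -0.1219] o=[0.2629, -0.8239, -0.0563] → [-0.1423, 0.2368, -0.1178, -0.8229, -0.5550, -0.1219]
J5: z=[-0.8229, -0.5550, -0.1219] o=[0.1681, -0.6364, -0.2705] → [-0.2840, 0.4015, 0.0891, -0.8229, -0.5550, -0.1219]
J6: z=[0.4858, -0.7984, 0.3557] o=[0.0208, -0.5196, 0.1928] → [-0.1153, 0.1796, 0.5607, 0.4858, -0.7984, 0.3557]
q̇ = J⁺·V = [0.4550, 1.0000, 0.2350, -0.6060, -0.4270, 0.4170]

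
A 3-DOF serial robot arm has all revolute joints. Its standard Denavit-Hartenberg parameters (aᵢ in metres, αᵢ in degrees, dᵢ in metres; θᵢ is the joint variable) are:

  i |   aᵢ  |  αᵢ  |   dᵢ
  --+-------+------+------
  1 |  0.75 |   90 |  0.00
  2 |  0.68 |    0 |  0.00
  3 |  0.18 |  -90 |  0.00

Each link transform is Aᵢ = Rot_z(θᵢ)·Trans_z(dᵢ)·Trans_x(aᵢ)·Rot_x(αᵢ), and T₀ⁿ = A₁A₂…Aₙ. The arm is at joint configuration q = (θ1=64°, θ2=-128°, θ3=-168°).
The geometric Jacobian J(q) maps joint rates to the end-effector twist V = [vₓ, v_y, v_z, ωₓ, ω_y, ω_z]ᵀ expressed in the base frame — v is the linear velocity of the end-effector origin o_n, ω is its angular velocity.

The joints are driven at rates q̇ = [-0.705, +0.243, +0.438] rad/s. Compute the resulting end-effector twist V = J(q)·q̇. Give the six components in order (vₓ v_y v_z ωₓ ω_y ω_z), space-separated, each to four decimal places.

o_n = [0.1798, 0.3687, -0.3741]
J₁: ẑ×o_n = [-0.3687, 0.1798, 0.0000], ω = ẑ
J2: z=[0.8988, -0.4384, 0.0000] o=[0.3288, 0.6741, 0.0000] → [0.1640, 0.3362, -0.3397, 0.8988, -0.4384, 0.0000]
J3: z=[0.8988, -0.4384, 0.0000] o=[0.1453, 0.2978, -0.5358] → [-0.0709, -0.1454, 0.0789, 0.8988, -0.4384, 0.0000]
V = J·q̇ = [0.2687, -0.1088, -0.0480, 0.6121, -0.2985, -0.7050]

0.2687 -0.1088 -0.0480 0.6121 -0.2985 -0.7050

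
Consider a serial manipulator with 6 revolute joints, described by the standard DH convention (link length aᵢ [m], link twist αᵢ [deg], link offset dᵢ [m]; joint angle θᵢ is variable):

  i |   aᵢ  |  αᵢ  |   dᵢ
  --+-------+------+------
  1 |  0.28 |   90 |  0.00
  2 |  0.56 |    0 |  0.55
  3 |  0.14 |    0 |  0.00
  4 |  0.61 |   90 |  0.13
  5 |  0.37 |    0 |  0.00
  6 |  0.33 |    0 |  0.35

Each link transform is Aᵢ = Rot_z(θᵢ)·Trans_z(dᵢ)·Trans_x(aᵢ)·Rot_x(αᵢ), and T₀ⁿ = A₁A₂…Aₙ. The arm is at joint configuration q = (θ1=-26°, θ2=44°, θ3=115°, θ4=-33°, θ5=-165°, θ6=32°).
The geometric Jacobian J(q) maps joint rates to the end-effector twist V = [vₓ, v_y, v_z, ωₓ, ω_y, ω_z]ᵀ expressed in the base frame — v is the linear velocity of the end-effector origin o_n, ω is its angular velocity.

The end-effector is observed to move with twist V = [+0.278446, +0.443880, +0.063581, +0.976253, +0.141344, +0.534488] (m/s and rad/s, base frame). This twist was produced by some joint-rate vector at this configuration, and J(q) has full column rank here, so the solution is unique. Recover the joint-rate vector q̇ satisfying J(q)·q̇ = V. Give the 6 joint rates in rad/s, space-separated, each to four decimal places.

-0.0580 -0.3100 -0.1930 -0.0520 0.9560 0.0520

o_n = [0.5859, -0.6673, 0.6672]
J₁: ẑ×o_n = [0.6673, 0.5859, -0.0000], ω = ẑ
J2: z=[-0.4384, -0.8988, 0.0000] o=[0.2517, -0.1227, 0.0000] → [-0.5997, 0.2925, 0.5391, -0.4384, -0.8988, 0.0000]
J3: z=[-0.4384, -0.8988, 0.0000] o=[0.3726, -0.7937, 0.3890] → [-0.2500, 0.1219, 0.1363, -0.4384, -0.8988, 0.0000]
J4: z=[-0.4384, -0.8988, 0.0000] o=[0.2551, -0.7364, 0.4392] → [-0.2049, 0.1000, 0.2670, -0.4384, -0.8988, 0.0000]
J5: z=[0.7271, -0.3546, 0.5878] o=[-0.1241, -0.6960, 0.9327] → [0.0772, 0.6104, 0.2727, 0.7271, -0.3546, 0.5878]
J6: z=[0.7271, -0.3546, 0.5878] o=[0.1067, -0.7021, 0.6435] → [-0.0288, 0.2645, 0.1953, 0.7271, -0.3546, 0.5878]
q̇ = J⁺·V = [-0.0580, -0.3100, -0.1930, -0.0520, 0.9560, 0.0520]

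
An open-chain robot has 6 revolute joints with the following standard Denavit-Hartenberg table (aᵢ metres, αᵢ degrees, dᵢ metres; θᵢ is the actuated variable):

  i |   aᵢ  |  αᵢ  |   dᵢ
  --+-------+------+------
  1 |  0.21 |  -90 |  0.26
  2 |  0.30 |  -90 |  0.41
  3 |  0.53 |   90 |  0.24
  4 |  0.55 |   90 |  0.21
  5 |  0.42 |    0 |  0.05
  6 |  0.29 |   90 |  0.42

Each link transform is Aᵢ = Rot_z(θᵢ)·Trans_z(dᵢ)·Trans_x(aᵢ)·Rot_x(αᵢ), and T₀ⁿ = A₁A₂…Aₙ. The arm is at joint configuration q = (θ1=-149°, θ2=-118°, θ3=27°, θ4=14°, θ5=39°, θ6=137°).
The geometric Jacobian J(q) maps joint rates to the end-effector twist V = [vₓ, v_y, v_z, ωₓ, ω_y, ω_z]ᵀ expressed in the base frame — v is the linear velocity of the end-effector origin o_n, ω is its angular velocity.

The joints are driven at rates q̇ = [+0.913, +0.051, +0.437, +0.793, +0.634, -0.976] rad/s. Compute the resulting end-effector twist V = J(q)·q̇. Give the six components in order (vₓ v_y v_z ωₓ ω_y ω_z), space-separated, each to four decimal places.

o_n = [0.6765, 0.0568, 1.6430]
J₁: ẑ×o_n = [-0.0568, 0.6765, 0.0000], ω = ẑ
J2: z=[0.5150, -0.8572, 0.0000] o=[-0.1800, -0.1082, 0.2600] → [-1.1854, -0.7123, 0.8191, 0.5150, -0.8572, 0.0000]
J3: z=[-0.7568, -0.4548, 0.4695] o=[0.1519, -0.3871, 0.5249] → [-0.7168, 1.0925, -0.0973, -0.7568, -0.4548, 0.4695]
J4: z=[0.6416, -0.6540, 0.4008] o=[0.0364, -0.1758, 1.0545] → [-0.4780, -0.1209, 0.5679, 0.6416, -0.6540, 0.4008]
J5: z=[0.7645, 0.5875, -0.2652] o=[0.1370, -0.0510, 1.6210] → [0.0415, -0.1599, -0.2346, 0.7645, 0.5875, -0.2652]
J6: z=[0.7645, 0.5875, -0.2652] o=[0.3245, -0.0389, 1.9999] → [-0.1844, 0.1795, -0.1337, 0.7645, 0.5875, -0.2652]
V = J·q̇ = [-0.5984, 0.6863, 0.4313, -0.0572, -0.9620, 1.5267]

-0.5984 0.6863 0.4313 -0.0572 -0.9620 1.5267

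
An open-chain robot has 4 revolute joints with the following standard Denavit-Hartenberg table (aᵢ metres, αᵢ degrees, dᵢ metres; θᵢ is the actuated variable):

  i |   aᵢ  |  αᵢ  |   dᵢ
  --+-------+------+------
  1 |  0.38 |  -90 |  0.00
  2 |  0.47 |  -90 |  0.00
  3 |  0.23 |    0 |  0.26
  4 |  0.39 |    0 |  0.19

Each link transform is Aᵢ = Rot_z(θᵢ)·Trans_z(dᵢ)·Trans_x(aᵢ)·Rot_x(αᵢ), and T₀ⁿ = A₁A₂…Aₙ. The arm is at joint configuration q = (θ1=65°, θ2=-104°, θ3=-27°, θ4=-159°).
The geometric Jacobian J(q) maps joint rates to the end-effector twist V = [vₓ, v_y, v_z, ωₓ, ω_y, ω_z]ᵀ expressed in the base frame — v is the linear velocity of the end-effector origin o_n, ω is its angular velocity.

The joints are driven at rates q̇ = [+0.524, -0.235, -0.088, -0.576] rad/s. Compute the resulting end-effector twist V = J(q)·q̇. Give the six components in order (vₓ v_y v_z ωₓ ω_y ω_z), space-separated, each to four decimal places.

-0.1922 -0.0524 0.1036 -0.0593 -0.6832 0.3634

o_n = [0.2581, 0.7041, 0.3874]
J₁: ẑ×o_n = [-0.7041, 0.2581, 0.0000], ω = ẑ
J2: z=[-0.9063, 0.4226, 0.0000] o=[0.1606, 0.3444, 0.0000] → [0.1637, 0.3511, -0.3672, -0.9063, 0.4226, 0.0000]
J3: z=[0.4101, 0.8794, 0.2419] o=[0.1125, 0.2413, 0.4560] → [-0.1723, 0.0634, 0.0618, 0.4101, 0.8794, 0.2419]
J4: z=[0.4101, 0.8794, 0.2419] o=[0.1036, 0.4692, 0.7178] → [-0.3474, 0.1729, -0.0396, 0.4101, 0.8794, 0.2419]
V = J·q̇ = [-0.1922, -0.0524, 0.1036, -0.0593, -0.6832, 0.3634]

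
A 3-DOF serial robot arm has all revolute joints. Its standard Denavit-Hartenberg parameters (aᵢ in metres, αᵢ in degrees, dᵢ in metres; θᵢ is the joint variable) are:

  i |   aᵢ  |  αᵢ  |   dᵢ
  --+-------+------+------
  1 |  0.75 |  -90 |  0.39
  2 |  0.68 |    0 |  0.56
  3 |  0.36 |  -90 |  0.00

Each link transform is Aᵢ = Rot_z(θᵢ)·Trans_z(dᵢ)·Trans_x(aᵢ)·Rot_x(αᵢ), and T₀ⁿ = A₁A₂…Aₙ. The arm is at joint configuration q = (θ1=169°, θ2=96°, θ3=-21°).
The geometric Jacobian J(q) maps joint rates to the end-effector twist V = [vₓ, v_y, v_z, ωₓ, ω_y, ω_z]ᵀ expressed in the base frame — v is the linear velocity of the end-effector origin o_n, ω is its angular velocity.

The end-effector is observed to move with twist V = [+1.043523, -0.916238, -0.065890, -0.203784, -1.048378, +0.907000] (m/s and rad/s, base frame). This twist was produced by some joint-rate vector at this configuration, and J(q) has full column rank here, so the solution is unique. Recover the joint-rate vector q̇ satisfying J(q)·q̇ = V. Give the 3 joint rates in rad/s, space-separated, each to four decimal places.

o_n = [-0.8648, -0.4024, -0.6340]
J₁: ẑ×o_n = [0.4024, -0.8648, 0.0000], ω = ẑ
J2: z=[-0.1908, -0.9816, 0.0000] o=[-0.7362, 0.1431, 0.3900] → [1.0052, -0.1954, -0.0221, -0.1908, -0.9816, 0.0000]
J3: z=[-0.1908, -0.9816, 0.0000] o=[-0.7733, -0.4202, -0.2863] → [0.3413, -0.0664, -0.0932, -0.1908, -0.9816, 0.0000]
q̇ = J⁺·V = [0.9070, 0.4730, 0.5950]

0.9070 0.4730 0.5950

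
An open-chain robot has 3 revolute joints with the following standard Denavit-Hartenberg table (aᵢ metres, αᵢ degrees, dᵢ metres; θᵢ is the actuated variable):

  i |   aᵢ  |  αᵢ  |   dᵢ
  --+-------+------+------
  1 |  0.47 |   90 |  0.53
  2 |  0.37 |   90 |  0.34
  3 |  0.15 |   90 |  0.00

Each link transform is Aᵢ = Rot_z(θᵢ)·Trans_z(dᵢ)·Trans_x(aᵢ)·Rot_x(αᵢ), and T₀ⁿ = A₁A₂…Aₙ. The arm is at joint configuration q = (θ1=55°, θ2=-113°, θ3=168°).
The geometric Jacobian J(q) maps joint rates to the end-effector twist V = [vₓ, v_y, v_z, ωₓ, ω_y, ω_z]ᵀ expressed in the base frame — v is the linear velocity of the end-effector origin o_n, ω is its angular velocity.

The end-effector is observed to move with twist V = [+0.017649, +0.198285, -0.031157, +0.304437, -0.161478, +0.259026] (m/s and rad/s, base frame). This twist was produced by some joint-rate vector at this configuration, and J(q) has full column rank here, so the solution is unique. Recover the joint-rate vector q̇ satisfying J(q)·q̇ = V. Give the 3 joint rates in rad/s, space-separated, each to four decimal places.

o_n = [0.5236, 0.1006, 0.3245]
J₁: ẑ×o_n = [-0.1006, 0.5236, 0.0000], ω = ẑ
J2: z=[0.8192, -0.5736, 0.0000] o=[0.2696, 0.3850, 0.5300] → [0.1179, 0.1684, -0.0872, 0.8192, -0.5736, 0.0000]
J3: z=[-0.5280, -0.7540, 0.3907] o=[0.4652, 0.0716, 0.1894] → [-0.1132, 0.0941, 0.0287, -0.5280, -0.7540, 0.3907]
q̇ = J⁺·V = [0.2770, 0.3420, -0.0460]

0.2770 0.3420 -0.0460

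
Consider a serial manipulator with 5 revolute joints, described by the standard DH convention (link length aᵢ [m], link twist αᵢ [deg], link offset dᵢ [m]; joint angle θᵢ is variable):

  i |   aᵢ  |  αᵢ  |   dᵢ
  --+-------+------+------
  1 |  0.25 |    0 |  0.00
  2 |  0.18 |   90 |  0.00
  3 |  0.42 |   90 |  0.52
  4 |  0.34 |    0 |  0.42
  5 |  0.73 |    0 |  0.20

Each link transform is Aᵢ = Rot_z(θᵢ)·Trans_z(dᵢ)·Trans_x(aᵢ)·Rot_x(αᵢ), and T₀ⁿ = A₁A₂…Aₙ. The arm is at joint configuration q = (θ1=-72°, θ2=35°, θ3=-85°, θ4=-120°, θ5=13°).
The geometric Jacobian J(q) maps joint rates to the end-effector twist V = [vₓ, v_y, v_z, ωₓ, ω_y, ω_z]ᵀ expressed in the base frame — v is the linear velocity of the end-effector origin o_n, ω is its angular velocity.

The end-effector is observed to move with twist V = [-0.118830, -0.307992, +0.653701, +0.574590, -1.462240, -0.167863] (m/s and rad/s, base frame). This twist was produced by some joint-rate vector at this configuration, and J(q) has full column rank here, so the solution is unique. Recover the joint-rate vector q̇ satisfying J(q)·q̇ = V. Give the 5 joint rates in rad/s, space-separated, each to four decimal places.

o_n = [0.0147, 0.4011, -0.0905]
J₁: ẑ×o_n = [-0.4011, 0.0147, 0.0000], ω = ẑ
J2: z=[0.0000, 0.0000, 1.0000] o=[0.0773, -0.2378, 0.0000] → [-0.6389, -0.0626, 0.0000, 0.0000, 0.0000, 1.0000]
J3: z=[-0.6018, -0.7986, 0.0000] o=[0.2210, -0.3461, 0.0000] → [0.0722, -0.0544, -0.6145, -0.6018, -0.7986, 0.0000]
J4: z=[-0.7956, 0.5995, -0.0872] o=[-0.0627, -0.7834, -0.4184] → [0.2998, 0.2542, -0.9888, -0.7956, 0.5995, -0.0872]
J5: z=[-0.7956, 0.5995, -0.0872] o=[-0.2315, -0.2875, -0.2857] → [0.1770, 0.1338, -0.6954, -0.7956, 0.5995, -0.0872]
q̇ = J⁺·V = [-0.1200, -0.1650, 0.8220, -0.7640, -0.5800]

-0.1200 -0.1650 0.8220 -0.7640 -0.5800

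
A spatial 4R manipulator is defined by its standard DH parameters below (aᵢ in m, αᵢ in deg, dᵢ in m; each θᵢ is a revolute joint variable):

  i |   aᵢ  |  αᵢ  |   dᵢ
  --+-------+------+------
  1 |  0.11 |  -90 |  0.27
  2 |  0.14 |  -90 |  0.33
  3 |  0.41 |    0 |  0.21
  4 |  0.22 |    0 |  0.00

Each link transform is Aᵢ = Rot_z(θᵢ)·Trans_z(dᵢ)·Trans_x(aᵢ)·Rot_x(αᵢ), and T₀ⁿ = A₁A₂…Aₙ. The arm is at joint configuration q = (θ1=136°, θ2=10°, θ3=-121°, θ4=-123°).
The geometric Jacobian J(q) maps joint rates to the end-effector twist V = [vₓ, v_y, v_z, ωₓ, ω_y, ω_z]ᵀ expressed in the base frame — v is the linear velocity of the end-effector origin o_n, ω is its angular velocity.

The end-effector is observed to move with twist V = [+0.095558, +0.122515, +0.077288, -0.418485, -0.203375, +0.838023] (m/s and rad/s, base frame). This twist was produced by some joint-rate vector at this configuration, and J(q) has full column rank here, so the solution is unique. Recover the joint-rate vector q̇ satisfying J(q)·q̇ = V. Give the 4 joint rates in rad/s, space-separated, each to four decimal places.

-0.0680 0.4370 -0.3410 -0.5790

o_n = [-0.2702, -0.4115, 0.0923]
J₁: ẑ×o_n = [0.4115, -0.2702, 0.0000], ω = ẑ
J2: z=[-0.6947, -0.7193, 0.0000] o=[-0.0791, 0.0764, 0.2700] → [0.1278, -0.1234, 0.2015, -0.6947, -0.7193, 0.0000]
J3: z=[0.1249, -0.1206, -0.9848] o=[-0.4075, -0.0652, 0.2457] → [-0.3226, -0.1161, -0.0267, 0.1249, -0.1206, -0.9848]
J4: z=[0.1249, -0.1206, -0.9848] o=[-0.4758, -0.4878, 0.0755] → [0.0731, -0.2046, 0.0343, 0.1249, -0.1206, -0.9848]
q̇ = J⁺·V = [-0.0680, 0.4370, -0.3410, -0.5790]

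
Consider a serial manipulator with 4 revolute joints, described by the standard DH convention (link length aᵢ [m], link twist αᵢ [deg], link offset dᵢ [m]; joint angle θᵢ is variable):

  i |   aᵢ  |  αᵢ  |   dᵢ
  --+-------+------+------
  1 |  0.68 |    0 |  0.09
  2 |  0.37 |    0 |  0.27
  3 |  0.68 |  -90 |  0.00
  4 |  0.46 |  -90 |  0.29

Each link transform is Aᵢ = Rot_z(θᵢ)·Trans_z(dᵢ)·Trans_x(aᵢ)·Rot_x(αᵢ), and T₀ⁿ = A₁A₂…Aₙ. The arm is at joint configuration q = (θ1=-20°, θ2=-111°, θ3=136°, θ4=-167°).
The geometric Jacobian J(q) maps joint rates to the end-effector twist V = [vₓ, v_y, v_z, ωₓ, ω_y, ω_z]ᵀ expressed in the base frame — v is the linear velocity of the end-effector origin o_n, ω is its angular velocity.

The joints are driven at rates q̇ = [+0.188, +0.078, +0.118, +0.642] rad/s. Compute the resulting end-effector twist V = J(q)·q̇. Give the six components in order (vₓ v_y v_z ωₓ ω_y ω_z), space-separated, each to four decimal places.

0.0655 0.1403 0.2878 -0.0560 0.6396 0.3840

o_n = [0.6019, -0.2027, 0.4635]
J₁: ẑ×o_n = [0.2027, 0.6019, -0.0000], ω = ẑ
J2: z=[0.0000, 0.0000, 1.0000] o=[0.6390, -0.2326, 0.0900] → [-0.0299, -0.0371, 0.0000, 0.0000, 0.0000, 1.0000]
J3: z=[0.0000, 0.0000, 1.0000] o=[0.3962, -0.5118, 0.3600] → [-0.3091, 0.2056, 0.0000, 0.0000, 0.0000, 1.0000]
J4: z=[-0.0872, 0.9962, 0.0000] o=[1.0737, -0.4526, 0.3600] → [0.1031, 0.0090, 0.4482, -0.0872, 0.9962, 0.0000]
V = J·q̇ = [0.0655, 0.1403, 0.2878, -0.0560, 0.6396, 0.3840]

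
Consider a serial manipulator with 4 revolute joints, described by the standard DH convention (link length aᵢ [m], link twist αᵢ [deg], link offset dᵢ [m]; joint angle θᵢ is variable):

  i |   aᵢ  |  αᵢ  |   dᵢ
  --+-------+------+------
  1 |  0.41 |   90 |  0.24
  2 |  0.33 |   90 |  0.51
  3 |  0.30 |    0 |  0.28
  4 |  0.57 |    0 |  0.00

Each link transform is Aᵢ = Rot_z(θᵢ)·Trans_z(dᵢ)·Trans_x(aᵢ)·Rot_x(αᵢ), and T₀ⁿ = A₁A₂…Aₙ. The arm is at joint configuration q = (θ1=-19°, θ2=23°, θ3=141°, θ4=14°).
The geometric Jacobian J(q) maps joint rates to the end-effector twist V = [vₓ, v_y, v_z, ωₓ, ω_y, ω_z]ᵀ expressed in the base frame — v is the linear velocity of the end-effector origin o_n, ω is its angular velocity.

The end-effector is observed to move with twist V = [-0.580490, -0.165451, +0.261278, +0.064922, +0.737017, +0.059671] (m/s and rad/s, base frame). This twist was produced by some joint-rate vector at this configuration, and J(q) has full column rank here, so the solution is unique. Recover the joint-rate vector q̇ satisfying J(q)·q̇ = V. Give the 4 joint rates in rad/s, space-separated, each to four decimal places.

-0.3610 -0.7180 -0.2630 -0.1940

o_n = [-0.1801, -0.9318, -0.1817]
J₁: ẑ×o_n = [0.9318, -0.1801, 0.0000], ω = ẑ
J2: z=[-0.3256, -0.9455, 0.0000] o=[0.3877, -0.1335, 0.2400] → [0.3988, -0.1373, -0.2770, -0.3256, -0.9455, 0.0000]
J3: z=[0.3694, -0.1272, -0.9205] o=[0.5088, -0.7146, 0.3689] → [-0.1299, 0.8377, -0.1679, 0.3694, -0.1272, -0.9205]
J4: z=[0.3694, -0.1272, -0.9205] o=[0.3479, -0.8589, 0.0201] → [-0.0415, 0.5606, -0.0941, 0.3694, -0.1272, -0.9205]
q̇ = J⁺·V = [-0.3610, -0.7180, -0.2630, -0.1940]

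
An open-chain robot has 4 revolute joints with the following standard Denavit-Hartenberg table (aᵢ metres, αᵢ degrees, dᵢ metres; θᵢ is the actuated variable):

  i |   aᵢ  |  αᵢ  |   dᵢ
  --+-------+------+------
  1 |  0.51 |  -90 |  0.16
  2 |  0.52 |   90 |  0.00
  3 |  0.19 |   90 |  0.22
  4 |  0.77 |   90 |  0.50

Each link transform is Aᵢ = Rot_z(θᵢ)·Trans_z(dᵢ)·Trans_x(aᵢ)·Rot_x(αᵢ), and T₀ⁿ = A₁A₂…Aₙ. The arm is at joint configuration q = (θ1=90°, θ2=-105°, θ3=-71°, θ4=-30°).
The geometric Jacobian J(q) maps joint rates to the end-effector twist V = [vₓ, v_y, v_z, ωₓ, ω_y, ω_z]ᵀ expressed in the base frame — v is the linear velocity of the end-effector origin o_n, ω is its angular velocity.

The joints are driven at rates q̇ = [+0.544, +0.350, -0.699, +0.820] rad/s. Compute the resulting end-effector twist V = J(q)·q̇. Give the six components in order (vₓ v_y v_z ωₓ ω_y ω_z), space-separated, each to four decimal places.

o_n = [0.9729, 0.5850, 0.5178]
J₁: ẑ×o_n = [-0.5850, 0.9729, 0.0000], ω = ẑ
J2: z=[-1.0000, 0.0000, 0.0000] o=[0.0000, 0.5100, 0.1600] → [0.0000, 0.3578, -0.0750, -1.0000, 0.0000, 0.0000]
J3: z=[-0.0000, -0.9659, -0.2588] o=[0.0000, 0.3754, 0.6623] → [0.1938, -0.2518, 0.9398, -0.0000, -0.9659, -0.2588]
J4: z=[0.3256, 0.2447, -0.9133] o=[0.1796, 0.1469, 0.6651] → [0.3640, -0.6766, -0.0515, 0.3256, 0.2447, -0.9133]
V = J·q̇ = [-0.1552, 0.2757, -0.7254, -0.0830, 0.8759, -0.0240]

-0.1552 0.2757 -0.7254 -0.0830 0.8759 -0.0240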